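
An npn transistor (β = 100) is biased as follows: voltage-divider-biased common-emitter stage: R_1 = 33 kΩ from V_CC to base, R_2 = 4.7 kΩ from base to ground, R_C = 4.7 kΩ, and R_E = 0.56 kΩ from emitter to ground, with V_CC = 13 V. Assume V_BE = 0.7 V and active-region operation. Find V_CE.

V_CE ≈ 5 V

Thevenize the base divider: V_Th = V_CC·R_2/(R_1+R_2) = 13×4.7/37.7 = 1.62 V, R_Th = R_1‖R_2 = 4.11 kΩ.
Base-emitter loop: V_Th = I_B·R_Th + V_BE + (β+1)I_B·R_E, so I_B = (1.62 − 0.7) / (4.11 + 101×0.56) = 0.0152 mA.
I_C = β·I_B = 100×0.0152 = 1.52 mA, and I_E = (β+1)I_B = 1.53 mA.
V_CE = V_CC − I_C·R_C − I_E·R_E = 13 − 1.52×4.7 − 1.53×0.56 = 5.01 V.
V_CE = 5.01 V > 0.2 V confirms active-region operation.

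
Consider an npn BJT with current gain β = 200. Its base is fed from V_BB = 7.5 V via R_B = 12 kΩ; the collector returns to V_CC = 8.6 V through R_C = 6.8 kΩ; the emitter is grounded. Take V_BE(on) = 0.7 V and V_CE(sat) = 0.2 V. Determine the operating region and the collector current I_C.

Assume active: I_B = (7.5 − 0.7)/12 = 0.567 mA, giving I_C = β·I_B = 113 mA.
But then V_CE = 8.6 − 113×6.8 = -762 V < V_CE(sat) = 0.2 V — impossible in the active region.
So the transistor is saturated. With V_CE = 0.2 V, I_C = (V_CC − 0.2)/R_C = 8.4/6.8 = 1.24 mA.
Check: β·I_B = 113 mA > I_C = 1.24 mA, confirming saturation.

saturation; I_C ≈ 1.2 mA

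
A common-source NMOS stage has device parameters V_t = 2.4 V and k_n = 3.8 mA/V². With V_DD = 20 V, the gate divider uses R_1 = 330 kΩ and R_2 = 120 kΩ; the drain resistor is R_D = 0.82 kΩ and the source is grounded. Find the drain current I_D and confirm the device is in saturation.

I_D ≈ 16 mA

V_G = V_DD·R_2/(R_1+R_2) = 20×120/450 = 5.33 V. With the source grounded, V_GS = V_G = 5.33 V.
Assume saturation: I_D = (k_n/2)(V_GS − V_t)² = (3.8/2)×(5.33 − 2.4)² = 1.9×2.93² = 16.3 mA.
V_DS = V_DD − I_D·R_D = 20 − 16.3×0.82 = 6.59 V.
Saturation requires V_DS ≥ V_GS − V_t = 2.93 V; 6.59 ≥ 2.93 ✓.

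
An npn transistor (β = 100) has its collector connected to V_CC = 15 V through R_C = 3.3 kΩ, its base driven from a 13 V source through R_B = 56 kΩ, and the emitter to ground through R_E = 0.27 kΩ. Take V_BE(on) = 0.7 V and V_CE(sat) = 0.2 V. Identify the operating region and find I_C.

saturation; I_C ≈ 4.1 mA

Assume active: I_B = (13 − 0.7)/(56 + 101×0.27) = 0.148 mA, I_C = β·I_B = 14.8 mA.
Then V_CE = 15 − 14.8×3.3 − 14.9×0.27 = -37.8 V < 0.2 V — the active assumption fails.
Re-solve with V_CE = 0.2 V. KCL at the emitter: V_E/R_E = (V_BB−0.7−V_E)/R_B + (V_CC−0.2−V_E)/R_C, giving V_E = 1.17 V.
I_C = (V_CC − 0.2 − V_E)/R_C = (14.8 − 1.17)/3.3 = 4.13 mA.
Check: I_B = (12.3 − 1.17)/56 = 0.199 mA, and β·I_B = 19.9 mA > I_C, confirming saturation.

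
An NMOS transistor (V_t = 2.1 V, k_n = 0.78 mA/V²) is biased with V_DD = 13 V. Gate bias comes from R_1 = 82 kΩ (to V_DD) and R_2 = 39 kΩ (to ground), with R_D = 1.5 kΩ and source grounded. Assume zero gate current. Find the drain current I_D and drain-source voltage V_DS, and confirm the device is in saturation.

V_G = V_DD·R_2/(R_1+R_2) = 13×39/121 = 4.19 V. With the source grounded, V_GS = V_G = 4.19 V.
Assume saturation: I_D = (k_n/2)(V_GS − V_t)² = (0.78/2)×(4.19 − 2.1)² = 0.39×2.09² = 1.7 mA.
V_DS = V_DD − I_D·R_D = 13 − 1.7×1.5 = 10.4 V.
Saturation requires V_DS ≥ V_GS − V_t = 2.09 V; 10.4 ≥ 2.09 ✓.

I_D ≈ 1.7 mA, V_DS ≈ 10 V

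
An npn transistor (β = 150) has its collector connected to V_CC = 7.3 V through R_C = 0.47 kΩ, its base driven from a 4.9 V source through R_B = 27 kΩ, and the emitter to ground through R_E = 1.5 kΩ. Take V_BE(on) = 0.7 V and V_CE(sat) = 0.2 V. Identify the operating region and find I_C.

Assume active. Base-emitter loop: I_B = (V_BB − V_BE)/(R_B + (β+1)R_E) = (4.9 − 0.7)/(27 + 151×1.5) = 0.0166 mA.
I_C = β·I_B = 150×0.0166 = 2.49 mA.
V_CE = V_CC − I_C·R_C − I_E·R_E = 7.3 − 2.49×0.47 − 2.5×1.5 = 2.38 V > V_CE(sat), so the active-region assumption holds.

active; I_C ≈ 2.5 mA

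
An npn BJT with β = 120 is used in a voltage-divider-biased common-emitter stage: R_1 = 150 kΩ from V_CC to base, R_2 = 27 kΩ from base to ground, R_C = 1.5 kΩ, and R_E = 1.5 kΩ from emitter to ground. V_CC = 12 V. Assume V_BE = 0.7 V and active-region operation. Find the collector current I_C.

I_C ≈ 0.66 mA

Thevenize the base divider: V_Th = V_CC·R_2/(R_1+R_2) = 12×27/177 = 1.83 V, R_Th = R_1‖R_2 = 22.9 kΩ.
Base-emitter loop: V_Th = I_B·R_Th + V_BE + (β+1)I_B·R_E, so I_B = (1.83 − 0.7) / (22.9 + 121×1.5) = 0.00553 mA.
I_C = β·I_B = 120×0.00553 = 0.664 mA, and I_E = (β+1)I_B = 0.669 mA.
V_CE = V_CC − I_C·R_C − I_E·R_E = 12 − 0.664×1.5 − 0.669×1.5 = 10 V.
V_CE = 10 V > 0.2 V confirms active-region operation.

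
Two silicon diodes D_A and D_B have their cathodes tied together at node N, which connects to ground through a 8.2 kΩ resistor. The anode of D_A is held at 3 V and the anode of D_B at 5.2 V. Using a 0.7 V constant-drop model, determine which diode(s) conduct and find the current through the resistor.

Assume both conduct. Then node N would need to be at both 3−0.7 = 2.3 V and 5.2−0.7 = 4.5 V, which is impossible.
Assume only D_B conducts: V_N = 5.2 − 0.7 = 4.5 V, so I_R = 4.5/8.2 = 0.549 mA.
Check D_A: its anode-to-cathode voltage is 3 − 4.5 = -1.5 V < 0.7 V, so it is off. The assumption is consistent.

Only D_B conducts; I_R ≈ 0.55 mA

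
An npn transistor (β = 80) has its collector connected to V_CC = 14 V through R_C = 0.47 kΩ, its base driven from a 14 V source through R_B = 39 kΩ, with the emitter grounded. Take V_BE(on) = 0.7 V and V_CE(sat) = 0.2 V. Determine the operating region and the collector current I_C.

Assume active. Base-emitter loop: I_B = (V_BB − V_BE)/R_B = (14 − 0.7)/39 = 0.341 mA.
I_C = β·I_B = 80×0.341 = 27.3 mA.
V_CE = V_CC − I_C·R_C = 14 − 27.3×0.47 = 1.18 V > V_CE(sat), so the active-region assumption holds.

active; I_C ≈ 27 mA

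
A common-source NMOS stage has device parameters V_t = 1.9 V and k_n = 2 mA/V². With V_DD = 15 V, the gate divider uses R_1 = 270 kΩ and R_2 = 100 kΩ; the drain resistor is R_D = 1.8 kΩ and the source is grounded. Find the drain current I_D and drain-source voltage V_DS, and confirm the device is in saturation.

V_G = V_DD·R_2/(R_1+R_2) = 15×100/370 = 4.05 V. With the source grounded, V_GS = V_G = 4.05 V.
Assume saturation: I_D = (k_n/2)(V_GS − V_t)² = (2/2)×(4.05 − 1.9)² = 1×2.15² = 4.64 mA.
V_DS = V_DD − I_D·R_D = 15 − 4.64×1.8 = 6.65 V.
Saturation requires V_DS ≥ V_GS − V_t = 2.15 V; 6.65 ≥ 2.15 ✓.

I_D ≈ 4.6 mA, V_DS ≈ 6.6 V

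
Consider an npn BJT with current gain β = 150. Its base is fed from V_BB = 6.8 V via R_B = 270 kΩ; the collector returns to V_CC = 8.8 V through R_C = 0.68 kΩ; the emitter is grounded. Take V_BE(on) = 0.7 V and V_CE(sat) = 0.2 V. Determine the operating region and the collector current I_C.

Assume active. Base-emitter loop: I_B = (V_BB − V_BE)/R_B = (6.8 − 0.7)/270 = 0.0226 mA.
I_C = β·I_B = 150×0.0226 = 3.39 mA.
V_CE = V_CC − I_C·R_C = 8.8 − 3.39×0.68 = 6.5 V > V_CE(sat), so the active-region assumption holds.

active; I_C ≈ 3.4 mA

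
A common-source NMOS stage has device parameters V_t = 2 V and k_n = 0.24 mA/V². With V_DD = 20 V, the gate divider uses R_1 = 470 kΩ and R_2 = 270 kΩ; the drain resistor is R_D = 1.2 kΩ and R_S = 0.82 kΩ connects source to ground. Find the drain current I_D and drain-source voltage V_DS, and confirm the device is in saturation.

V_G = V_DD·R_2/(R_1+R_2) = 20×270/740 = 7.3 V.
Assume saturation: I_D = (k_n/2)(V_GS − V_t)² with V_GS = V_G − I_D·R_S = 7.3 − 0.82·I_D.
Substituting gives 0.0807·I_D² − 2.04·I_D + 3.37 = 0, with roots I_D = 1.77 or 23.5 mA.
The root I_D = 23.5 mA gives V_GS = -12 V ≤ V_t, so take I_D = 1.77 mA.
Then V_GS = 5.84 V and V_DS = V_DD − I_D(R_D+R_S) = 20 − 1.77×2.02 = 16.4 V.
Saturation requires V_DS ≥ V_GS − V_t = 3.84 V; 16.4 ≥ 3.84 ✓.

I_D ≈ 1.8 mA, V_DS ≈ 16 V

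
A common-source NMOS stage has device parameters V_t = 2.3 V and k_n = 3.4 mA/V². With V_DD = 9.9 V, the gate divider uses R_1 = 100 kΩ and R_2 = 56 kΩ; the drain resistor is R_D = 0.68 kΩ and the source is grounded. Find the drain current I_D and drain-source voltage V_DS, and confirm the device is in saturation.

I_D ≈ 2.7 mA, V_DS ≈ 8.1 V

V_G = V_DD·R_2/(R_1+R_2) = 9.9×56/156 = 3.55 V. With the source grounded, V_GS = V_G = 3.55 V.
Assume saturation: I_D = (k_n/2)(V_GS − V_t)² = (3.4/2)×(3.55 − 2.3)² = 1.7×1.25² = 2.67 mA.
V_DS = V_DD − I_D·R_D = 9.9 − 2.67×0.68 = 8.08 V.
Saturation requires V_DS ≥ V_GS − V_t = 1.25 V; 8.08 ≥ 1.25 ✓.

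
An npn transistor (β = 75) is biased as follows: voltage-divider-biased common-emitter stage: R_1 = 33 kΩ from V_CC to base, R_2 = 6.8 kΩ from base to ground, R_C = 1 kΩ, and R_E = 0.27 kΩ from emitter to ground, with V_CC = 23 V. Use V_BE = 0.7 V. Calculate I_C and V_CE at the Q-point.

Thevenize the base divider: V_Th = V_CC·R_2/(R_1+R_2) = 23×6.8/39.8 = 3.93 V, R_Th = R_1‖R_2 = 5.64 kΩ.
Base-emitter loop: V_Th = I_B·R_Th + V_BE + (β+1)I_B·R_E, so I_B = (3.93 − 0.7) / (5.64 + 76×0.27) = 0.123 mA.
I_C = β·I_B = 75×0.123 = 9.26 mA, and I_E = (β+1)I_B = 9.38 mA.
V_CE = V_CC − I_C·R_C − I_E·R_E = 23 − 9.26×1 − 9.38×0.27 = 11.2 V.
V_CE = 11.2 V > 0.2 V confirms active-region operation.

I_C ≈ 9.3 mA, V_CE ≈ 11 V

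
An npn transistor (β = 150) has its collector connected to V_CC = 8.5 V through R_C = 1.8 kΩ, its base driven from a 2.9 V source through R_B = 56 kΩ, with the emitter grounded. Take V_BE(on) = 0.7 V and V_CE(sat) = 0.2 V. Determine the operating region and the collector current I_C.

saturation; I_C ≈ 4.6 mA

Assume active: I_B = (2.9 − 0.7)/56 = 0.0393 mA, giving I_C = β·I_B = 5.89 mA.
But then V_CE = 8.5 − 5.89×1.8 = -2.11 V < V_CE(sat) = 0.2 V — impossible in the active region.
So the transistor is saturated. With V_CE = 0.2 V, I_C = (V_CC − 0.2)/R_C = 8.3/1.8 = 4.61 mA.
Check: β·I_B = 5.89 mA > I_C = 4.61 mA, confirming saturation.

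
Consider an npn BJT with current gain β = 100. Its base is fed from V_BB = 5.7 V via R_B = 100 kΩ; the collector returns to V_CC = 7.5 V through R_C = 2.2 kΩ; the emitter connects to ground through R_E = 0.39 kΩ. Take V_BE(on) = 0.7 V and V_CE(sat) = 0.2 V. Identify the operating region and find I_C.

saturation; I_C ≈ 2.8 mA

Assume active: I_B = (5.7 − 0.7)/(100 + 101×0.39) = 0.0359 mA, I_C = β·I_B = 3.59 mA.
Then V_CE = 7.5 − 3.59×2.2 − 3.62×0.39 = -1.8 V < 0.2 V — the active assumption fails.
Re-solve with V_CE = 0.2 V. KCL at the emitter: V_E/R_E = (V_BB−0.7−V_E)/R_B + (V_CC−0.2−V_E)/R_C, giving V_E = 1.11 V.
I_C = (V_CC − 0.2 − V_E)/R_C = (7.3 − 1.11)/2.2 = 2.81 mA.
Check: I_B = (5 − 1.11)/100 = 0.0389 mA, and β·I_B = 3.89 mA > I_C, confirming saturation.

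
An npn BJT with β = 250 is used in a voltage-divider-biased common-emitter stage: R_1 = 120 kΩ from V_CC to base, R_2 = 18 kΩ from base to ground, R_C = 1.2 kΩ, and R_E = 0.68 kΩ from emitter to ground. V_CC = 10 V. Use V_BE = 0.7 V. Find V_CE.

V_CE ≈ 8.5 V

Thevenize the base divider: V_Th = V_CC·R_2/(R_1+R_2) = 10×18/138 = 1.3 V, R_Th = R_1‖R_2 = 15.7 kΩ.
Base-emitter loop: V_Th = I_B·R_Th + V_BE + (β+1)I_B·R_E, so I_B = (1.3 − 0.7) / (15.7 + 251×0.68) = 0.00324 mA.
I_C = β·I_B = 250×0.00324 = 0.811 mA, and I_E = (β+1)I_B = 0.814 mA.
V_CE = V_CC − I_C·R_C − I_E·R_E = 10 − 0.811×1.2 − 0.814×0.68 = 8.47 V.
V_CE = 8.47 V > 0.2 V confirms active-region operation.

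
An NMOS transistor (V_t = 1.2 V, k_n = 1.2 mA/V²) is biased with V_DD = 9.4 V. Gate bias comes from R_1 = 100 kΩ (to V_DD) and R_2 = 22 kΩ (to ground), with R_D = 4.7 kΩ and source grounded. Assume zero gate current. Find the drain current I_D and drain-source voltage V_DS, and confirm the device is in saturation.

V_G = V_DD·R_2/(R_1+R_2) = 9.4×22/122 = 1.7 V. With the source grounded, V_GS = V_G = 1.7 V.
Assume saturation: I_D = (k_n/2)(V_GS − V_t)² = (1.2/2)×(1.7 − 1.2)² = 0.6×0.495² = 0.147 mA.
V_DS = V_DD − I_D·R_D = 9.4 − 0.147×4.7 = 8.71 V.
Saturation requires V_DS ≥ V_GS − V_t = 0.495 V; 8.71 ≥ 0.495 ✓.

I_D ≈ 0.15 mA, V_DS ≈ 8.7 V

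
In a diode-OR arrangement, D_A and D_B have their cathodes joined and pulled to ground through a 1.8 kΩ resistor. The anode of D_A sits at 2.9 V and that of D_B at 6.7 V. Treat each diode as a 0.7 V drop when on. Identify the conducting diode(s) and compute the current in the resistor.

Assume both conduct. Then node N would need to be at both 2.9−0.7 = 2.2 V and 6.7−0.7 = 6 V, which is impossible.
Assume only D_B conducts: V_N = 6.7 − 0.7 = 6 V, so I_R = 6/1.8 = 3.33 mA.
Check D_A: its anode-to-cathode voltage is 2.9 − 6 = -3.1 V < 0.7 V, so it is off. The assumption is consistent.

Only D_B conducts; I_R ≈ 3.3 mA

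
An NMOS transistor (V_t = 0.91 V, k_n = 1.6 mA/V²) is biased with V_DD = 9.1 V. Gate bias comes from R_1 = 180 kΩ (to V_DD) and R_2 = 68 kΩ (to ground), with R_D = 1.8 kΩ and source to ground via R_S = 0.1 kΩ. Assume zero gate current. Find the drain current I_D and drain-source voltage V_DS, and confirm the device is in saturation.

I_D ≈ 1.6 mA, V_DS ≈ 6 V

V_G = V_DD·R_2/(R_1+R_2) = 9.1×68/248 = 2.5 V.
Assume saturation: I_D = (k_n/2)(V_GS − V_t)² with V_GS = V_G − I_D·R_S = 2.5 − 0.1·I_D.
Substituting gives 0.008·I_D² − 1.25·I_D + 2.01 = 0, with roots I_D = 1.62 or 155 mA.
The root I_D = 155 mA gives V_GS = -13 V ≤ V_t, so take I_D = 1.62 mA.
Then V_GS = 2.33 V and V_DS = V_DD − I_D(R_D+R_S) = 9.1 − 1.62×1.9 = 6.02 V.
Saturation requires V_DS ≥ V_GS − V_t = 1.42 V; 6.02 ≥ 1.42 ✓.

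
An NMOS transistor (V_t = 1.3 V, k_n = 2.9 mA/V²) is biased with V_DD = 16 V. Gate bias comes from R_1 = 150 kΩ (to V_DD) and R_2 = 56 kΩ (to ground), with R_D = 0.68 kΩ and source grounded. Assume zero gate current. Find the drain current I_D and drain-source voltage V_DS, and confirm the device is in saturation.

V_G = V_DD·R_2/(R_1+R_2) = 16×56/206 = 4.35 V. With the source grounded, V_GS = V_G = 4.35 V.
Assume saturation: I_D = (k_n/2)(V_GS − V_t)² = (2.9/2)×(4.35 − 1.3)² = 1.45×3.05² = 13.5 mA.
V_DS = V_DD − I_D·R_D = 16 − 13.5×0.68 = 6.83 V.
Saturation requires V_DS ≥ V_GS − V_t = 3.05 V; 6.83 ≥ 3.05 ✓.

I_D ≈ 13 mA, V_DS ≈ 6.8 V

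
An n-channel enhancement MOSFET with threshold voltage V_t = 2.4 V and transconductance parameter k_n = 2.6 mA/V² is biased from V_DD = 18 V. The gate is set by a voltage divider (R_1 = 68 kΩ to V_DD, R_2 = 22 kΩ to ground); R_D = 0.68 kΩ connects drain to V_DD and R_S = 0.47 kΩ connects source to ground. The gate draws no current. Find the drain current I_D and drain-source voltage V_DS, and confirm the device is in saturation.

V_G = V_DD·R_2/(R_1+R_2) = 18×22/90 = 4.4 V.
Assume saturation: I_D = (k_n/2)(V_GS − V_t)² with V_GS = V_G − I_D·R_S = 4.4 − 0.47·I_D.
Substituting gives 0.287·I_D² − 3.44·I_D + 5.2 = 0, with roots I_D = 1.77 or 10.2 mA.
The root I_D = 10.2 mA gives V_GS = -0.404 V ≤ V_t, so take I_D = 1.77 mA.
Then V_GS = 3.57 V and V_DS = V_DD − I_D(R_D+R_S) = 18 − 1.77×1.15 = 16 V.
Saturation requires V_DS ≥ V_GS − V_t = 1.17 V; 16 ≥ 1.17 ✓.

I_D ≈ 1.8 mA, V_DS ≈ 16 V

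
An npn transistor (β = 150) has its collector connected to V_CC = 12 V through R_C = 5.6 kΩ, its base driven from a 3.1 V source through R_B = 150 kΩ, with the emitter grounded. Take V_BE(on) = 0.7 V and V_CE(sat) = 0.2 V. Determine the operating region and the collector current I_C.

saturation; I_C ≈ 2.1 mA

Assume active: I_B = (3.1 − 0.7)/150 = 0.016 mA, giving I_C = β·I_B = 2.4 mA.
But then V_CE = 12 − 2.4×5.6 = -1.44 V < V_CE(sat) = 0.2 V — impossible in the active region.
So the transistor is saturated. With V_CE = 0.2 V, I_C = (V_CC − 0.2)/R_C = 11.8/5.6 = 2.11 mA.
Check: β·I_B = 2.4 mA > I_C = 2.11 mA, confirming saturation.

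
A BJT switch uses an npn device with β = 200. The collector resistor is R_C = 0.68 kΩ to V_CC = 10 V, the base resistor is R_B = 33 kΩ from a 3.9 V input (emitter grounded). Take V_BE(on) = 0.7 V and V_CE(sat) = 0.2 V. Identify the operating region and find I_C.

Assume active: I_B = (3.9 − 0.7)/33 = 0.097 mA, giving I_C = β·I_B = 19.4 mA.
But then V_CE = 10 − 19.4×0.68 = -3.19 V < V_CE(sat) = 0.2 V — impossible in the active region.
So the transistor is saturated. With V_CE = 0.2 V, I_C = (V_CC − 0.2)/R_C = 9.8/0.68 = 14.4 mA.
Check: β·I_B = 19.4 mA > I_C = 14.4 mA, confirming saturation.

saturation; I_C ≈ 14 mA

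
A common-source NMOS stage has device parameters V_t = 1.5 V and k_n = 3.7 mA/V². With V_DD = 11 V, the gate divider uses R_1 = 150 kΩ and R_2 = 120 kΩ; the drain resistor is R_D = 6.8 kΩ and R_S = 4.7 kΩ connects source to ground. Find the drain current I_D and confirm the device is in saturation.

V_G = V_DD·R_2/(R_1+R_2) = 11×120/270 = 4.89 V.
Assume saturation: I_D = (k_n/2)(V_GS − V_t)² with V_GS = V_G − I_D·R_S = 4.89 − 4.7·I_D.
Substituting gives 40.9·I_D² − 59.9·I_D + 21.2 = 0, with roots I_D = 0.6 or 0.867 mA.
The root I_D = 0.867 mA gives V_GS = 0.816 V ≤ V_t, so take I_D = 0.6 mA.
Then V_GS = 2.07 V and V_DS = V_DD − I_D(R_D+R_S) = 11 − 0.6×11.5 = 4.1 V.
Saturation requires V_DS ≥ V_GS − V_t = 0.569 V; 4.1 ≥ 0.569 ✓.

I_D ≈ 0.6 mA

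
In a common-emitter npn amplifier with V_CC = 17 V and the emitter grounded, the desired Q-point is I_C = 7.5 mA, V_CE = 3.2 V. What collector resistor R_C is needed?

R_C ≈ 1.8 kΩ

Collector loop: V_CC = I_C·R_C + V_CE.
R_C = (V_CC − V_CE)/I_C = (17 − 3.2)/7.5 = 1.84 kΩ.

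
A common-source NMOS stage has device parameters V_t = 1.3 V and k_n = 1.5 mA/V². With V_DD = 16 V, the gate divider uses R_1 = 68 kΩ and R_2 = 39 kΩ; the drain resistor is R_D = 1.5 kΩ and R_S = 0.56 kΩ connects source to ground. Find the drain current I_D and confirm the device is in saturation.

V_G = V_DD·R_2/(R_1+R_2) = 16×39/107 = 5.83 V.
Assume saturation: I_D = (k_n/2)(V_GS − V_t)² with V_GS = V_G − I_D·R_S = 5.83 − 0.56·I_D.
Substituting gives 0.235·I_D² − 4.81·I_D + 15.4 = 0, with roots I_D = 3.98 or 16.5 mA.
The root I_D = 16.5 mA gives V_GS = -3.38 V ≤ V_t, so take I_D = 3.98 mA.
Then V_GS = 3.6 V and V_DS = V_DD − I_D(R_D+R_S) = 16 − 3.98×2.06 = 7.8 V.
Saturation requires V_DS ≥ V_GS − V_t = 2.3 V; 7.8 ≥ 2.3 ✓.

I_D ≈ 4 mA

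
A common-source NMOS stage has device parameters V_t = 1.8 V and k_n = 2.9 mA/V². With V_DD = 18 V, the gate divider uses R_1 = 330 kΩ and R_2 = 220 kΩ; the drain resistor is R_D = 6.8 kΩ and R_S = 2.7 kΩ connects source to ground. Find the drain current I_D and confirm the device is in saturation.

I_D ≈ 1.6 mA

V_G = V_DD·R_2/(R_1+R_2) = 18×220/550 = 7.2 V.
Assume saturation: I_D = (k_n/2)(V_GS − V_t)² with V_GS = V_G − I_D·R_S = 7.2 − 2.7·I_D.
Substituting gives 10.6·I_D² − 43.3·I_D + 42.3 = 0, with roots I_D = 1.61 or 2.48 mA.
The root I_D = 2.48 mA gives V_GS = 0.491 V ≤ V_t, so take I_D = 1.61 mA.
Then V_GS = 2.85 V and V_DS = V_DD − I_D(R_D+R_S) = 18 − 1.61×9.5 = 2.71 V.
Saturation requires V_DS ≥ V_GS − V_t = 1.05 V; 2.71 ≥ 1.05 ✓.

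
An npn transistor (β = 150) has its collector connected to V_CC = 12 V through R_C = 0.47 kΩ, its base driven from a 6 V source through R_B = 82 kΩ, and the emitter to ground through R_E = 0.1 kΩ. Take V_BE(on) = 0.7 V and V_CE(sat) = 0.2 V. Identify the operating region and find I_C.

active; I_C ≈ 8.2 mA

Assume active. Base-emitter loop: I_B = (V_BB − V_BE)/(R_B + (β+1)R_E) = (6 − 0.7)/(82 + 151×0.1) = 0.0546 mA.
I_C = β·I_B = 150×0.0546 = 8.19 mA.
V_CE = V_CC − I_C·R_C − I_E·R_E = 12 − 8.19×0.47 − 8.24×0.1 = 7.33 V > V_CE(sat), so the active-region assumption holds.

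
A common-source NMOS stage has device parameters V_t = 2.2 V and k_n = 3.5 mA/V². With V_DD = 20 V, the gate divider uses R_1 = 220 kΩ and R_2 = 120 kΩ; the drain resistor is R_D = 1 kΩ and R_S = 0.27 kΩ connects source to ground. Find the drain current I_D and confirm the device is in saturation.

I_D ≈ 9.4 mA

V_G = V_DD·R_2/(R_1+R_2) = 20×120/340 = 7.06 V.
Assume saturation: I_D = (k_n/2)(V_GS − V_t)² with V_GS = V_G − I_D·R_S = 7.06 − 0.27·I_D.
Substituting gives 0.128·I_D² − 5.59·I_D + 41.3 = 0, with roots I_D = 9.41 or 34.4 mA.
The root I_D = 34.4 mA gives V_GS = -2.24 V ≤ V_t, so take I_D = 9.41 mA.
Then V_GS = 4.52 V and V_DS = V_DD − I_D(R_D+R_S) = 20 − 9.41×1.27 = 8.05 V.
Saturation requires V_DS ≥ V_GS − V_t = 2.32 V; 8.05 ≥ 2.32 ✓.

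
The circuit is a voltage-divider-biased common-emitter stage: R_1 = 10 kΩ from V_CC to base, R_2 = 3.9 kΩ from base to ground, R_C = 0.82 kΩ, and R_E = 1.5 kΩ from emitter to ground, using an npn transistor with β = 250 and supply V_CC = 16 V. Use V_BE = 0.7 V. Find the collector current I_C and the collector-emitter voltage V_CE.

I_C ≈ 2.5 mA, V_CE ≈ 10 V

Thevenize the base divider: V_Th = V_CC·R_2/(R_1+R_2) = 16×3.9/13.9 = 4.49 V, R_Th = R_1‖R_2 = 2.81 kΩ.
Base-emitter loop: V_Th = I_B·R_Th + V_BE + (β+1)I_B·R_E, so I_B = (4.49 − 0.7) / (2.81 + 251×1.5) = 0.00999 mA.
I_C = β·I_B = 250×0.00999 = 2.5 mA, and I_E = (β+1)I_B = 2.51 mA.
V_CE = V_CC − I_C·R_C − I_E·R_E = 16 − 2.5×0.82 − 2.51×1.5 = 10.2 V.
V_CE = 10.2 V > 0.2 V confirms active-region operation.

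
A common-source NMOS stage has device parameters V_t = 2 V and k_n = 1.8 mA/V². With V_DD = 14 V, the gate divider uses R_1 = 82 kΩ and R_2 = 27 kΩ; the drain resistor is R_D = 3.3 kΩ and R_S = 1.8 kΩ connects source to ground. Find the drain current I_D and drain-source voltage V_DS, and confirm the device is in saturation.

I_D ≈ 0.43 mA, V_DS ≈ 12 V

V_G = V_DD·R_2/(R_1+R_2) = 14×27/109 = 3.47 V.
Assume saturation: I_D = (k_n/2)(V_GS − V_t)² with V_GS = V_G − I_D·R_S = 3.47 − 1.8·I_D.
Substituting gives 2.92·I_D² − 5.76·I_D + 1.94 = 0, with roots I_D = 0.431 or 1.54 mA.
The root I_D = 1.54 mA gives V_GS = 0.691 V ≤ V_t, so take I_D = 0.431 mA.
Then V_GS = 2.69 V and V_DS = V_DD − I_D(R_D+R_S) = 14 − 0.431×5.1 = 11.8 V.
Saturation requires V_DS ≥ V_GS − V_t = 0.692 V; 11.8 ≥ 0.692 ✓.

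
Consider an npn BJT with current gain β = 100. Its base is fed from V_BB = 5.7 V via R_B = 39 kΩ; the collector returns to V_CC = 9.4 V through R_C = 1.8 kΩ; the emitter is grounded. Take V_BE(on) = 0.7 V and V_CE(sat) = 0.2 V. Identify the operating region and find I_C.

Assume active: I_B = (5.7 − 0.7)/39 = 0.128 mA, giving I_C = β·I_B = 12.8 mA.
But then V_CE = 9.4 − 12.8×1.8 = -13.7 V < V_CE(sat) = 0.2 V — impossible in the active region.
So the transistor is saturated. With V_CE = 0.2 V, I_C = (V_CC − 0.2)/R_C = 9.2/1.8 = 5.11 mA.
Check: β·I_B = 12.8 mA > I_C = 5.11 mA, confirming saturation.

saturation; I_C ≈ 5.1 mA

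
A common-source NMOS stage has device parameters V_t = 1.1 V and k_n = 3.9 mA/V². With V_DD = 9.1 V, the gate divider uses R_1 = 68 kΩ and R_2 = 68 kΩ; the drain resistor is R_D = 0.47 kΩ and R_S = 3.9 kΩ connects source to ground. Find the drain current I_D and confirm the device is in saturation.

V_G = V_DD·R_2/(R_1+R_2) = 9.1×68/136 = 4.55 V.
Assume saturation: I_D = (k_n/2)(V_GS − V_t)² with V_GS = V_G − I_D·R_S = 4.55 − 3.9·I_D.
Substituting gives 29.7·I_D² − 53.5·I_D + 23.2 = 0, with roots I_D = 0.728 or 1.07 mA.
The root I_D = 1.07 mA gives V_GS = 0.358 V ≤ V_t, so take I_D = 0.728 mA.
Then V_GS = 1.71 V and V_DS = V_DD − I_D(R_D+R_S) = 9.1 − 0.728×4.37 = 5.92 V.
Saturation requires V_DS ≥ V_GS − V_t = 0.611 V; 5.92 ≥ 0.611 ✓.

I_D ≈ 0.73 mA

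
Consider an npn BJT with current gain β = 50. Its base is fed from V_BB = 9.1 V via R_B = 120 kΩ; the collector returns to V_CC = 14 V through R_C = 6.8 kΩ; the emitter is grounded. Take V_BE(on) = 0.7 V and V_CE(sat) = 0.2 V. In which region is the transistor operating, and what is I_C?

saturation; I_C ≈ 2 mA

Assume active: I_B = (9.1 − 0.7)/120 = 0.07 mA, giving I_C = β·I_B = 3.5 mA.
But then V_CE = 14 − 3.5×6.8 = -9.8 V < V_CE(sat) = 0.2 V — impossible in the active region.
So the transistor is saturated. With V_CE = 0.2 V, I_C = (V_CC − 0.2)/R_C = 13.8/6.8 = 2.03 mA.
Check: β·I_B = 3.5 mA > I_C = 2.03 mA, confirming saturation.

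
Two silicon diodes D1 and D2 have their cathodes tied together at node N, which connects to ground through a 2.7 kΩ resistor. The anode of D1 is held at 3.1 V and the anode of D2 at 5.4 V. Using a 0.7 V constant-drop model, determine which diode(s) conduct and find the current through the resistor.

Only D2 conducts; I_R ≈ 1.7 mA

Assume both conduct. Then node N would need to be at both 3.1−0.7 = 2.4 V and 5.4−0.7 = 4.7 V, which is impossible.
Assume only D2 conducts: V_N = 5.4 − 0.7 = 4.7 V, so I_R = 4.7/2.7 = 1.74 mA.
Check D1: its anode-to-cathode voltage is 3.1 − 4.7 = -1.6 V < 0.7 V, so it is off. The assumption is consistent.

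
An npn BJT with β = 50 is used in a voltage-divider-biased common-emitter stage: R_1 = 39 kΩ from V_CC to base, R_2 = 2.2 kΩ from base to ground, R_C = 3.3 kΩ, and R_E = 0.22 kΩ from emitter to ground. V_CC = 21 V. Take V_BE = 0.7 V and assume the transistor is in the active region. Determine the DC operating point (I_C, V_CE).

Thevenize the base divider: V_Th = V_CC·R_2/(R_1+R_2) = 21×2.2/41.2 = 1.12 V, R_Th = R_1‖R_2 = 2.08 kΩ.
Base-emitter loop: V_Th = I_B·R_Th + V_BE + (β+1)I_B·R_E, so I_B = (1.12 − 0.7) / (2.08 + 51×0.22) = 0.0317 mA.
I_C = β·I_B = 50×0.0317 = 1.58 mA, and I_E = (β+1)I_B = 1.62 mA.
V_CE = V_CC − I_C·R_C − I_E·R_E = 21 − 1.58×3.3 − 1.62×0.22 = 15.4 V.
V_CE = 15.4 V > 0.2 V confirms active-region operation.

I_C ≈ 1.6 mA, V_CE ≈ 15 V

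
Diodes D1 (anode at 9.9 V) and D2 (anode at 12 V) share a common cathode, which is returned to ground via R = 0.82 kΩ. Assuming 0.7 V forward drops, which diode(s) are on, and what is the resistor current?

Only D2 conducts; I_R ≈ 14 mA

Assume both conduct. Then node N would need to be at both 9.9−0.7 = 9.2 V and 12−0.7 = 11.3 V, which is impossible.
Assume only D2 conducts: V_N = 12 − 0.7 = 11.3 V, so I_R = 11.3/0.82 = 13.8 mA.
Check D1: its anode-to-cathode voltage is 9.9 − 11.3 = -1.4 V < 0.7 V, so it is off. The assumption is consistent.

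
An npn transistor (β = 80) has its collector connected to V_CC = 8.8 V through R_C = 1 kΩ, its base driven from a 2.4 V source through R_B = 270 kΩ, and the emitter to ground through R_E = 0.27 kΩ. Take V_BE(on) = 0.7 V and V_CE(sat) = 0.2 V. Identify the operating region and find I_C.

Assume active. Base-emitter loop: I_B = (V_BB − V_BE)/(R_B + (β+1)R_E) = (2.4 − 0.7)/(270 + 81×0.27) = 0.00582 mA.
I_C = β·I_B = 80×0.00582 = 0.466 mA.
V_CE = V_CC − I_C·R_C − I_E·R_E = 8.8 − 0.466×1 − 0.472×0.27 = 8.21 V > V_CE(sat), so the active-region assumption holds.

active; I_C ≈ 0.47 mA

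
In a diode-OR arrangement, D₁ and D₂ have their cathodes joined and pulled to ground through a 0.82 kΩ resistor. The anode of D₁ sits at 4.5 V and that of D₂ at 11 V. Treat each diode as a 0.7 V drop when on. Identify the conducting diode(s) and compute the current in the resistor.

Only D₂ conducts; I_R ≈ 13 mA

Assume both conduct. Then node N would need to be at both 4.5−0.7 = 3.8 V and 11−0.7 = 10.3 V, which is impossible.
Assume only D₂ conducts: V_N = 11 − 0.7 = 10.3 V, so I_R = 10.3/0.82 = 12.6 mA.
Check D₁: its anode-to-cathode voltage is 4.5 − 10.3 = -5.8 V < 0.7 V, so it is off. The assumption is consistent.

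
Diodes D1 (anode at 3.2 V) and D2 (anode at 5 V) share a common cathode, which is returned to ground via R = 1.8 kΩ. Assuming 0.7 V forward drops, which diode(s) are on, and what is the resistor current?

Only D2 conducts; I_R ≈ 2.4 mA

Assume both conduct. Then node N would need to be at both 3.2−0.7 = 2.5 V and 5−0.7 = 4.3 V, which is impossible.
Assume only D2 conducts: V_N = 5 − 0.7 = 4.3 V, so I_R = 4.3/1.8 = 2.39 mA.
Check D1: its anode-to-cathode voltage is 3.2 − 4.3 = -1.1 V < 0.7 V, so it is off. The assumption is consistent.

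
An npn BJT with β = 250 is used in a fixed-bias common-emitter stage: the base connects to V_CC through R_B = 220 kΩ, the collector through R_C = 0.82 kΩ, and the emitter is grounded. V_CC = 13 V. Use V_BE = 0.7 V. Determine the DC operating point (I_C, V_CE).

Base loop: V_CC = I_B·R_B + V_BE, so I_B = (13 − 0.7)/220 kΩ = 0.0559 mA.
In the active region I_C = β·I_B = 250 × 0.0559 = 14 mA.
Collector loop: V_CE = V_CC − I_C·R_C = 13 − 14×0.82 = 1.54 V.
Since V_CE = 1.54 V > V_CE(sat) ≈ 0.2 V, the transistor is in the active region as assumed.

I_C ≈ 14 mA, V_CE ≈ 1.5 V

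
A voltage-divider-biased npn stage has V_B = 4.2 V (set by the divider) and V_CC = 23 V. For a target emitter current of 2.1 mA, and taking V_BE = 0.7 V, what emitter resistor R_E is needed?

R_E ≈ 1.7 kΩ

V_E = V_B − V_BE = 4.2 − 0.7 = 3.5 V.
R_E = V_E / I_E = 3.5 / 2.1 = 1.67 kΩ.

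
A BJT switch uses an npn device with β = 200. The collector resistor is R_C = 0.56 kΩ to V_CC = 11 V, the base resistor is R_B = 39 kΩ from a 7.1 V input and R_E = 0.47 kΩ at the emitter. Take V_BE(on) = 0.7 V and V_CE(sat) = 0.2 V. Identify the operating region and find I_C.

Assume active. Base-emitter loop: I_B = (V_BB − V_BE)/(R_B + (β+1)R_E) = (7.1 − 0.7)/(39 + 201×0.47) = 0.048 mA.
I_C = β·I_B = 200×0.048 = 9.59 mA.
V_CE = V_CC − I_C·R_C − I_E·R_E = 11 − 9.59×0.56 − 9.64×0.47 = 1.1 V > V_CE(sat), so the active-region assumption holds.

active; I_C ≈ 9.6 mA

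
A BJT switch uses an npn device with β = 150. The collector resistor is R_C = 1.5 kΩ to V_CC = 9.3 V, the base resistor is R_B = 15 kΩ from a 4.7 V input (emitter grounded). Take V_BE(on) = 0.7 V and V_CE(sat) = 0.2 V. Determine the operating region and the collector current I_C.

saturation; I_C ≈ 6.1 mA

Assume active: I_B = (4.7 − 0.7)/15 = 0.267 mA, giving I_C = β·I_B = 40 mA.
But then V_CE = 9.3 − 40×1.5 = -50.7 V < V_CE(sat) = 0.2 V — impossible in the active region.
So the transistor is saturated. With V_CE = 0.2 V, I_C = (V_CC − 0.2)/R_C = 9.1/1.5 = 6.07 mA.
Check: β·I_B = 40 mA > I_C = 6.07 mA, confirming saturation.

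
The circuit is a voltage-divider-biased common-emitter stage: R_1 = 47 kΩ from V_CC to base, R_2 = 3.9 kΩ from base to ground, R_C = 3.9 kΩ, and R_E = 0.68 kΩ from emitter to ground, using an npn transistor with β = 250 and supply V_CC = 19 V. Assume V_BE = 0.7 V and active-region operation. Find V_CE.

Thevenize the base divider: V_Th = V_CC·R_2/(R_1+R_2) = 19×3.9/50.9 = 1.46 V, R_Th = R_1‖R_2 = 3.6 kΩ.
Base-emitter loop: V_Th = I_B·R_Th + V_BE + (β+1)I_B·R_E, so I_B = (1.46 − 0.7) / (3.6 + 251×0.68) = 0.00434 mA.
I_C = β·I_B = 250×0.00434 = 1.08 mA, and I_E = (β+1)I_B = 1.09 mA.
V_CE = V_CC − I_C·R_C − I_E·R_E = 19 − 1.08×3.9 − 1.09×0.68 = 14 V.
V_CE = 14 V > 0.2 V confirms active-region operation.

V_CE ≈ 14 V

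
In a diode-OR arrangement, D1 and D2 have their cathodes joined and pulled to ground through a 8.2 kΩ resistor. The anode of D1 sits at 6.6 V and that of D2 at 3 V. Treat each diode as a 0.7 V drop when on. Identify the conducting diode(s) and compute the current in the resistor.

Only D1 conducts; I_R ≈ 0.72 mA

Assume both conduct. Then node N would need to be at both 6.6−0.7 = 5.9 V and 3−0.7 = 2.3 V, which is impossible.
Assume only D1 conducts: V_N = 6.6 − 0.7 = 5.9 V, so I_R = 5.9/8.2 = 0.72 mA.
Check D2: its anode-to-cathode voltage is 3 − 5.9 = -2.9 V < 0.7 V, so it is off. The assumption is consistent.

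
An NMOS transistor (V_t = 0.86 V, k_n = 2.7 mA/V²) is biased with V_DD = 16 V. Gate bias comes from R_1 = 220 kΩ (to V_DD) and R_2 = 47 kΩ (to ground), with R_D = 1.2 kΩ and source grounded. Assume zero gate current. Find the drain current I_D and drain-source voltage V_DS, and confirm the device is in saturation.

V_G = V_DD·R_2/(R_1+R_2) = 16×47/267 = 2.82 V. With the source grounded, V_GS = V_G = 2.82 V.
Assume saturation: I_D = (k_n/2)(V_GS − V_t)² = (2.7/2)×(2.82 − 0.86)² = 1.35×1.96² = 5.17 mA.
V_DS = V_DD − I_D·R_D = 16 − 5.17×1.2 = 9.8 V.
Saturation requires V_DS ≥ V_GS − V_t = 1.96 V; 9.8 ≥ 1.96 ✓.

I_D ≈ 5.2 mA, V_DS ≈ 9.8 V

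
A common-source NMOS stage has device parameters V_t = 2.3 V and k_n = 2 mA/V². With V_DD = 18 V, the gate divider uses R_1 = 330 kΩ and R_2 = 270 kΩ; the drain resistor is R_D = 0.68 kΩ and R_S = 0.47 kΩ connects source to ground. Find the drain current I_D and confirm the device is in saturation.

I_D ≈ 6.8 mA

V_G = V_DD·R_2/(R_1+R_2) = 18×270/600 = 8.1 V.
Assume saturation: I_D = (k_n/2)(V_GS − V_t)² with V_GS = V_G − I_D·R_S = 8.1 − 0.47·I_D.
Substituting gives 0.221·I_D² − 6.45·I_D + 33.6 = 0, with roots I_D = 6.79 or 22.4 mA.
The root I_D = 22.4 mA gives V_GS = -2.43 V ≤ V_t, so take I_D = 6.79 mA.
Then V_GS = 4.91 V and V_DS = V_DD − I_D(R_D+R_S) = 18 − 6.79×1.15 = 10.2 V.
Saturation requires V_DS ≥ V_GS − V_t = 2.61 V; 10.2 ≥ 2.61 ✓.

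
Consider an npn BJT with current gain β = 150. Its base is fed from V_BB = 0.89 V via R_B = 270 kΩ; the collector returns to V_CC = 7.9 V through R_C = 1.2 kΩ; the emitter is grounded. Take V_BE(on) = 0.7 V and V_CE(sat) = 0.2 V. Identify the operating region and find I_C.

Assume active. Base-emitter loop: I_B = (V_BB − V_BE)/R_B = (0.89 − 0.7)/270 = 0.000704 mA.
I_C = β·I_B = 150×0.000704 = 0.106 mA.
V_CE = V_CC − I_C·R_C = 7.9 − 0.106×1.2 = 7.77 V > V_CE(sat), so the active-region assumption holds.

active; I_C ≈ 0.11 mA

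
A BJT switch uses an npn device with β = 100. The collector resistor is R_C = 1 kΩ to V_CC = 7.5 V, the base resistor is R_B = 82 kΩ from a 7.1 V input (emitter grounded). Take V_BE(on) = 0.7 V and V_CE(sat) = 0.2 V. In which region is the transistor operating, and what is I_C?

Assume active: I_B = (7.1 − 0.7)/82 = 0.078 mA, giving I_C = β·I_B = 7.8 mA.
But then V_CE = 7.5 − 7.8×1 = -0.305 V < V_CE(sat) = 0.2 V — impossible in the active region.
So the transistor is saturated. With V_CE = 0.2 V, I_C = (V_CC − 0.2)/R_C = 7.3/1 = 7.3 mA.
Check: β·I_B = 7.8 mA > I_C = 7.3 mA, confirming saturation.

saturation; I_C ≈ 7.3 mA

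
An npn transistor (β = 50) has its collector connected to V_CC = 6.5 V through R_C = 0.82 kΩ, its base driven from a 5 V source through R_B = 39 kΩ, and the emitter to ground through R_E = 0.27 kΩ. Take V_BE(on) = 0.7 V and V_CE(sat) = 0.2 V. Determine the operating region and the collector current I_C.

active; I_C ≈ 4.1 mA

Assume active. Base-emitter loop: I_B = (V_BB − V_BE)/(R_B + (β+1)R_E) = (5 − 0.7)/(39 + 51×0.27) = 0.0815 mA.
I_C = β·I_B = 50×0.0815 = 4.07 mA.
V_CE = V_CC − I_C·R_C − I_E·R_E = 6.5 − 4.07×0.82 − 4.16×0.27 = 2.04 V > V_CE(sat), so the active-region assumption holds.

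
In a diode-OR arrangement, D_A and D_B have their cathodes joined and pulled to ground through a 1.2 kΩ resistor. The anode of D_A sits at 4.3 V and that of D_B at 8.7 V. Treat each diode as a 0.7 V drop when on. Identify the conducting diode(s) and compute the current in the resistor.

Only D_B conducts; I_R ≈ 6.7 mA

Assume both conduct. Then node N would need to be at both 4.3−0.7 = 3.6 V and 8.7−0.7 = 8 V, which is impossible.
Assume only D_B conducts: V_N = 8.7 − 0.7 = 8 V, so I_R = 8/1.2 = 6.67 mA.
Check D_A: its anode-to-cathode voltage is 4.3 − 8 = -3.7 V < 0.7 V, so it is off. The assumption is consistent.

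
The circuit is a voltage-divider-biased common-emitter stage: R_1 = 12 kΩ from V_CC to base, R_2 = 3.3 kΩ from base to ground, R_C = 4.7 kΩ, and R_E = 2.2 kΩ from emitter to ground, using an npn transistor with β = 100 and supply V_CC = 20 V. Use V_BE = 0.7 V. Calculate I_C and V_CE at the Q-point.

I_C ≈ 1.6 mA, V_CE ≈ 8.9 V

Thevenize the base divider: V_Th = V_CC·R_2/(R_1+R_2) = 20×3.3/15.3 = 4.31 V, R_Th = R_1‖R_2 = 2.59 kΩ.
Base-emitter loop: V_Th = I_B·R_Th + V_BE + (β+1)I_B·R_E, so I_B = (4.31 − 0.7) / (2.59 + 101×2.2) = 0.0161 mA.
I_C = β·I_B = 100×0.0161 = 1.61 mA, and I_E = (β+1)I_B = 1.62 mA.
V_CE = V_CC − I_C·R_C − I_E·R_E = 20 − 1.61×4.7 − 1.62×2.2 = 8.87 V.
V_CE = 8.87 V > 0.2 V confirms active-region operation.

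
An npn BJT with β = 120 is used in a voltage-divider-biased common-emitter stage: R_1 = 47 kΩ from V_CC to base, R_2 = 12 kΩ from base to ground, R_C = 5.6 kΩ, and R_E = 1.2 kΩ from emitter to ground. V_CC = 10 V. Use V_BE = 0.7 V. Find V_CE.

V_CE ≈ 3 V

Thevenize the base divider: V_Th = V_CC·R_2/(R_1+R_2) = 10×12/59 = 2.03 V, R_Th = R_1‖R_2 = 9.56 kΩ.
Base-emitter loop: V_Th = I_B·R_Th + V_BE + (β+1)I_B·R_E, so I_B = (2.03 − 0.7) / (9.56 + 121×1.2) = 0.00862 mA.
I_C = β·I_B = 120×0.00862 = 1.03 mA, and I_E = (β+1)I_B = 1.04 mA.
V_CE = V_CC − I_C·R_C − I_E·R_E = 10 − 1.03×5.6 − 1.04×1.2 = 2.96 V.
V_CE = 2.96 V > 0.2 V confirms active-region operation.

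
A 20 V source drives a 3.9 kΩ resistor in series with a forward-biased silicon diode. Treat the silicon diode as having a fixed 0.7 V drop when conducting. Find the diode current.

I ≈ 4.9 mA

KVL around the loop: 20 = V_D + I·R = 0.7 + I × 3.9 kΩ.
So I = (20 − 0.7) / 3.9 kΩ = 19.3 / 3.9 = 4.95 mA.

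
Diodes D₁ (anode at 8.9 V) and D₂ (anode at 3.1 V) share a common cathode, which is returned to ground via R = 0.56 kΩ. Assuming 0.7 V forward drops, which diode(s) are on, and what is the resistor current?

Only D₁ conducts; I_R ≈ 15 mA

Assume both conduct. Then node N would need to be at both 8.9−0.7 = 8.2 V and 3.1−0.7 = 2.4 V, which is impossible.
Assume only D₁ conducts: V_N = 8.9 − 0.7 = 8.2 V, so I_R = 8.2/0.56 = 14.6 mA.
Check D₂: its anode-to-cathode voltage is 3.1 − 8.2 = -5.1 V < 0.7 V, so it is off. The assumption is consistent.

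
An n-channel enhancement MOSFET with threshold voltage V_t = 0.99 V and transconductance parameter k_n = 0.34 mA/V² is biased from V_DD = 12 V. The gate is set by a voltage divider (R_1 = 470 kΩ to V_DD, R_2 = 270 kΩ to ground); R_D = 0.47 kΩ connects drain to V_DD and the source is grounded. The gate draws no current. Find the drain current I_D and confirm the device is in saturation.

V_G = V_DD·R_2/(R_1+R_2) = 12×270/740 = 4.38 V. With the source grounded, V_GS = V_G = 4.38 V.
Assume saturation: I_D = (k_n/2)(V_GS − V_t)² = (0.34/2)×(4.38 − 0.99)² = 0.17×3.39² = 1.95 mA.
V_DS = V_DD − I_D·R_D = 12 − 1.95×0.47 = 11.1 V.
Saturation requires V_DS ≥ V_GS − V_t = 3.39 V; 11.1 ≥ 3.39 ✓.

I_D ≈ 2 mA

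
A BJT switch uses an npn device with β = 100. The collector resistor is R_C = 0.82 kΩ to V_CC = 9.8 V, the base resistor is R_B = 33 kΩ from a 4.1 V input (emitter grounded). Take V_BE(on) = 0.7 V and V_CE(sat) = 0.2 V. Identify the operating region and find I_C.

Assume active. Base-emitter loop: I_B = (V_BB − V_BE)/R_B = (4.1 − 0.7)/33 = 0.103 mA.
I_C = β·I_B = 100×0.103 = 10.3 mA.
V_CE = V_CC − I_C·R_C = 9.8 − 10.3×0.82 = 1.35 V > V_CE(sat), so the active-region assumption holds.

active; I_C ≈ 10 mA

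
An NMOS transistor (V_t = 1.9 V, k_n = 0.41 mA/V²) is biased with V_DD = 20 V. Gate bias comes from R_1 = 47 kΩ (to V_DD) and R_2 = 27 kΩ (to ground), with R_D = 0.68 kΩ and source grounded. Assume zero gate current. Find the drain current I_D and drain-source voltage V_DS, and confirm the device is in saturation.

I_D ≈ 6 mA, V_DS ≈ 16 V

V_G = V_DD·R_2/(R_1+R_2) = 20×27/74 = 7.3 V. With the source grounded, V_GS = V_G = 7.3 V.
Assume saturation: I_D = (k_n/2)(V_GS − V_t)² = (0.41/2)×(7.3 − 1.9)² = 0.205×5.4² = 5.97 mA.
V_DS = V_DD − I_D·R_D = 20 − 5.97×0.68 = 15.9 V.
Saturation requires V_DS ≥ V_GS − V_t = 5.4 V; 15.9 ≥ 5.4 ✓.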